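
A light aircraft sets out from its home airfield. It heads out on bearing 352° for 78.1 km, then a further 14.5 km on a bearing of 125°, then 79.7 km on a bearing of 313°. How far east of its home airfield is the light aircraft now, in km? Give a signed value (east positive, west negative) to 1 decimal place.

-57.3 km

Leg 1 (352°, 78.1 km): east 78.1 sin 352° = -10.87, north 78.1 cos 352° = 77.34
Leg 2 (125°, 14.5 km): east 14.5 sin 125° = 11.88, north 14.5 cos 125° = -8.32
Leg 3 (313°, 79.7 km): east 79.7 sin 313° = -58.29, north 79.7 cos 313° = 54.36
Net east component: -57.28 km.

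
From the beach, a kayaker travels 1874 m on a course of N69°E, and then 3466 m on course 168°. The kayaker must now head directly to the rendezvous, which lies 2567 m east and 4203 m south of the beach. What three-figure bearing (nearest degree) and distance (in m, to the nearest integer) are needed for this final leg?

176°, 1487 m

Leg 1 (N69°E, 1874 m): east 1874 sin 69° = 1749.53, north 1874 cos 69° = 671.58
Leg 2 (168°, 3466 m): east 3466 sin 168° = 720.62, north 3466 cos 168° = -3390.26
Current position: (2470.15, -2718.68). Target: (2567, -4203). Remaining: Δeast = 96.85, Δnorth = -1484.32.
Bearing = atan2(96.85, -1484.32) mod 360° = 176.27°; distance = √((96.85)² + (-1484.32)²) = 1487.478 m.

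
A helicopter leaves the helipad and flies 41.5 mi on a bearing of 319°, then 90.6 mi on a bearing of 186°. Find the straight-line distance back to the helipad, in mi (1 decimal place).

69.3 mi

Leg 1 (319°, 41.5 mi): east 41.5 sin 319° = -27.23, north 41.5 cos 319° = 31.32
Leg 2 (186°, 90.6 mi): east 90.6 sin 186° = -9.47, north 90.6 cos 186° = -90.10
Net: -36.70 east, -58.78 north. Distance = √((-36.70)² + (-58.78)²) = 69.297 mi.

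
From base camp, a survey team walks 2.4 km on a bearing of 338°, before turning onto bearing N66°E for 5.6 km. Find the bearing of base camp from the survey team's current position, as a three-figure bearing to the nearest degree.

Leg 1 (338°, 2.4 km): east 2.4 sin 338° = -0.90, north 2.4 cos 338° = 2.23
Leg 2 (N66°E, 5.6 km): east 5.6 sin 66° = 5.12, north 5.6 cos 66° = 2.28
Net displacement: 4.22 east, 4.50 north. Direction back to start is (-4.22, -4.50): bearing = atan2(-4.22, -4.50) mod 360° = 223.12° ≈ 223°.

223°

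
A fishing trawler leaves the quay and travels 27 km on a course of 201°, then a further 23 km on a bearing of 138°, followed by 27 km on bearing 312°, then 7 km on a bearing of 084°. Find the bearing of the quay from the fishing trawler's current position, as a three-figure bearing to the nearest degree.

Leg 1 (201°, 27 km): east 27 sin 201° = -9.68, north 27 cos 201° = -25.21
Leg 2 (138°, 23 km): east 23 sin 138° = 15.39, north 23 cos 138° = -17.09
Leg 3 (312°, 27 km): east 27 sin 312° = -20.06, north 27 cos 312° = 18.07
Leg 4 (084°, 7 km): east 7 sin 84° = 6.96, north 7 cos 84° = 0.73
Net displacement: -7.39 east, -23.50 north. Direction back to start is (7.39, 23.50): bearing = atan2(7.39, 23.50) mod 360° = 17.45° ≈ 017°.

017°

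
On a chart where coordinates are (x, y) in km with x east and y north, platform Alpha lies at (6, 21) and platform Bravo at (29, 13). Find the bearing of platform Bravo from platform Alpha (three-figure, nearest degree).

Δeast = 29 − 6 = 23.00; Δnorth = 13 − 21 = -8.00.
Bearing = atan2(Δeast, Δnorth) mod 360° = 109.18° ≈ 109°.

109°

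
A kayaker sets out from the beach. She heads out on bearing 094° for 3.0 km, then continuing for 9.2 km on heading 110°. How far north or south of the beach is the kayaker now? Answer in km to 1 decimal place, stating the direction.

Leg 1 (094°, 3.0 km): east 3.0 sin 94° = 2.99, north 3.0 cos 94° = -0.21
Leg 2 (110°, 9.2 km): east 9.2 sin 110° = 8.65, north 9.2 cos 110° = -3.15
Net north component: -3.36 km.

3.4 km south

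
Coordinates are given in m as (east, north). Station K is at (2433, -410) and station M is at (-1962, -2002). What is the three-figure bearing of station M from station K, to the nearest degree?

250°

Δeast = -1962 − 2433 = -4395.00; Δnorth = -2002 − -410 = -1592.00.
Bearing = atan2(Δeast, Δnorth) mod 360° = 250.09° ≈ 250°.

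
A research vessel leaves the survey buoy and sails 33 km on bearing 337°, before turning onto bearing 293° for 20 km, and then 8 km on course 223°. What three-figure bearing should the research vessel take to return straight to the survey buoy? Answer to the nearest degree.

Leg 1 (337°, 33 km): east 33 sin 337° = -12.89, north 33 cos 337° = 30.38
Leg 2 (293°, 20 km): east 20 sin 293° = -18.41, north 20 cos 293° = 7.81
Leg 3 (223°, 8 km): east 8 sin 223° = -5.46, north 8 cos 223° = -5.85
Net displacement: -36.76 east, 32.34 north. Direction back to start is (36.76, -32.34): bearing = atan2(36.76, -32.34) mod 360° = 131.34° ≈ 131°.

131°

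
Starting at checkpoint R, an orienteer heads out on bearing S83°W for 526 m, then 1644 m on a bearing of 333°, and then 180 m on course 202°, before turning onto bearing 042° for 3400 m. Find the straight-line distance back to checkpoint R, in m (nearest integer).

3876 m

Leg 1 (S83°W, 526 m): east 526 sin 263° = -522.08, north 526 cos 263° = -64.10
Leg 2 (333°, 1644 m): east 1644 sin 333° = -746.36, north 1644 cos 333° = 1464.81
Leg 3 (202°, 180 m): east 180 sin 202° = -67.43, north 180 cos 202° = -166.89
Leg 4 (042°, 3400 m): east 3400 sin 42° = 2275.04, north 3400 cos 42° = 2526.69
Net: 939.18 east, 3760.51 north. Distance = √((939.18)² + (3760.51)²) = 3876.015 m.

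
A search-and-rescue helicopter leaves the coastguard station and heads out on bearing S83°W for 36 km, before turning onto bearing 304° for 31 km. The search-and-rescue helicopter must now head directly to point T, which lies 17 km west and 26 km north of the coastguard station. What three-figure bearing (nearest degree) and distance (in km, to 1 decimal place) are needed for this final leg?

074°, 46.3 km

Leg 1 (S83°W, 36 km): east 36 sin 263° = -35.73, north 36 cos 263° = -4.39
Leg 2 (304°, 31 km): east 31 sin 304° = -25.70, north 31 cos 304° = 17.33
Current position: (-61.43, 12.95). Target: (-17, 26). Remaining: Δeast = 44.43, Δnorth = 13.05.
Bearing = atan2(44.43, 13.05) mod 360° = 73.63°; distance = √((44.43)² + (13.05)²) = 46.309 km.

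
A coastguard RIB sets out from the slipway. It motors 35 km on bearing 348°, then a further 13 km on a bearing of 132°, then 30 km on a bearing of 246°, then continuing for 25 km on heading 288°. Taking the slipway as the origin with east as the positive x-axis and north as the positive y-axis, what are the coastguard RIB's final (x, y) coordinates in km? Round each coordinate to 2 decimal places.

(-48.80, 21.06)

Leg 1 (348°, 35 km): east 35 sin 348° = -7.28, north 35 cos 348° = 34.24
Leg 2 (132°, 13 km): east 13 sin 132° = 9.66, north 13 cos 132° = -8.70
Leg 3 (246°, 30 km): east 30 sin 246° = -27.41, north 30 cos 246° = -12.20
Leg 4 (288°, 25 km): east 25 sin 288° = -23.78, north 25 cos 288° = 7.73
Summing: -48.80 km east, 21.06 km north → (-48.80, 21.06).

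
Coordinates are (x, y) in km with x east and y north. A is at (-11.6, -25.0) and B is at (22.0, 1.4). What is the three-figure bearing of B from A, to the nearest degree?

052°

Δeast = 22.0 − -11.6 = 33.60; Δnorth = 1.4 − -25.0 = 26.40.
Bearing = atan2(Δeast, Δnorth) mod 360° = 51.84° ≈ 052°.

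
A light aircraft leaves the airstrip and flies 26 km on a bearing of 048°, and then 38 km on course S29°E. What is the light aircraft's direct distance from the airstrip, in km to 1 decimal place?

Leg 1 (048°, 26 km): east 26 sin 48° = 19.32, north 26 cos 48° = 17.40
Leg 2 (S29°E, 38 km): east 38 sin 151° = 18.42, north 38 cos 151° = -33.24
Net: 37.74 east, -15.84 north. Distance = √((37.74)² + (-15.84)²) = 40.933 km.

40.9 km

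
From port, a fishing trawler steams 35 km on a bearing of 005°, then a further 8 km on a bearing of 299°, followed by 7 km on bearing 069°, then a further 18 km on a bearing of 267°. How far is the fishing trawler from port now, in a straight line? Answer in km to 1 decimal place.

43.1 km

Leg 1 (005°, 35 km): east 35 sin 5° = 3.05, north 35 cos 5° = 34.87
Leg 2 (299°, 8 km): east 8 sin 299° = -7.00, north 8 cos 299° = 3.88
Leg 3 (069°, 7 km): east 7 sin 69° = 6.54, north 7 cos 69° = 2.51
Leg 4 (267°, 18 km): east 18 sin 267° = -17.98, north 18 cos 267° = -0.94
Net: -15.39 east, 40.31 north. Distance = √((-15.39)² + (40.31)²) = 43.149 km.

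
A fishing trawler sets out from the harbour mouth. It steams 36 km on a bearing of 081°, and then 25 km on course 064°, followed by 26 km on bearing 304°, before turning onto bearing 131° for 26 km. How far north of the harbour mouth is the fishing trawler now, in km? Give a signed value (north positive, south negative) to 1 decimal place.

14.1 km

Leg 1 (081°, 36 km): east 36 sin 81° = 35.56, north 36 cos 81° = 5.63
Leg 2 (064°, 25 km): east 25 sin 64° = 22.47, north 25 cos 64° = 10.96
Leg 3 (304°, 26 km): east 26 sin 304° = -21.55, north 26 cos 304° = 14.54
Leg 4 (131°, 26 km): east 26 sin 131° = 19.62, north 26 cos 131° = -17.06
Net north component: 14.07 km.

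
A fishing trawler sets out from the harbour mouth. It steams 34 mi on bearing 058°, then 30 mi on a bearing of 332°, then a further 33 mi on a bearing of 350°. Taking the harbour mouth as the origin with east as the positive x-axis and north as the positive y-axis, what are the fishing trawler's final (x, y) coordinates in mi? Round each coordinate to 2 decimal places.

(9.02, 77.00)

Leg 1 (058°, 34 mi): east 34 sin 58° = 28.83, north 34 cos 58° = 18.02
Leg 2 (332°, 30 mi): east 30 sin 332° = -14.08, north 30 cos 332° = 26.49
Leg 3 (350°, 33 mi): east 33 sin 350° = -5.73, north 33 cos 350° = 32.50
Summing: 9.02 mi east, 77.00 mi north → (9.02, 77.00).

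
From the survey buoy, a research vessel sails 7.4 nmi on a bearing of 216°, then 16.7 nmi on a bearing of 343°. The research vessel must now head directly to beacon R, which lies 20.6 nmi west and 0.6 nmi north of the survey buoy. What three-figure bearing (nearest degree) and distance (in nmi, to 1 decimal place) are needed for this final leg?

Leg 1 (216°, 7.4 nmi): east 7.4 sin 216° = -4.35, north 7.4 cos 216° = -5.99
Leg 2 (343°, 16.7 nmi): east 16.7 sin 343° = -4.88, north 16.7 cos 343° = 15.97
Current position: (-9.23, 9.98). Target: (-20.6, 0.6). Remaining: Δeast = -11.37, Δnorth = -9.38.
Bearing = atan2(-11.37, -9.38) mod 360° = 230.46°; distance = √((-11.37)² + (-9.38)²) = 14.740 nmi.

230°, 14.7 nmi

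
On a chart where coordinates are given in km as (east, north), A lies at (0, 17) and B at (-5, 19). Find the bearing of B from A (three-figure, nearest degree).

Δeast = -5 − 0 = -5.00; Δnorth = 19 − 17 = 2.00.
Bearing = atan2(Δeast, Δnorth) mod 360° = 291.80° ≈ 292°.

292°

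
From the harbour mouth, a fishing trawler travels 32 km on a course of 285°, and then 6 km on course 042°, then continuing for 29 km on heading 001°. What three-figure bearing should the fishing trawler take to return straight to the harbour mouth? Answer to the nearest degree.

148°

Leg 1 (285°, 32 km): east 32 sin 285° = -30.91, north 32 cos 285° = 8.28
Leg 2 (042°, 6 km): east 6 sin 42° = 4.01, north 6 cos 42° = 4.46
Leg 3 (001°, 29 km): east 29 sin 1° = 0.51, north 29 cos 1° = 29.00
Net displacement: -26.39 east, 41.74 north. Direction back to start is (26.39, -41.74): bearing = atan2(26.39, -41.74) mod 360° = 147.70° ≈ 148°.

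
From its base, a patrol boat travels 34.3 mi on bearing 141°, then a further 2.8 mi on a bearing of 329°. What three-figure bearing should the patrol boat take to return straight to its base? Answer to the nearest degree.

Leg 1 (141°, 34.3 mi): east 34.3 sin 141° = 21.59, north 34.3 cos 141° = -26.66
Leg 2 (329°, 2.8 mi): east 2.8 sin 329° = -1.44, north 2.8 cos 329° = 2.40
Net displacement: 20.14 east, -24.26 north. Direction back to start is (-20.14, 24.26): bearing = atan2(-20.14, 24.26) mod 360° = 320.29° ≈ 320°.

320°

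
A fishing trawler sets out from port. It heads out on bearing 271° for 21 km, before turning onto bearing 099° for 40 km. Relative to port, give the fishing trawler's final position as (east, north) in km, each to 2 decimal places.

Leg 1 (271°, 21 km): east 21 sin 271° = -21.00, north 21 cos 271° = 0.37
Leg 2 (099°, 40 km): east 40 sin 99° = 39.51, north 40 cos 99° = -6.26
Summing: 18.51 km east, -5.89 km north → (18.51, -5.89).

(18.51, -5.89)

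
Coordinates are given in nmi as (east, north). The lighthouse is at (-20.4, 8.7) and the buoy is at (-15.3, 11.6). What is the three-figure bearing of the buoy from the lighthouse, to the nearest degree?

060°

Δeast = -15.3 − -20.4 = 5.10; Δnorth = 11.6 − 8.7 = 2.90.
Bearing = atan2(Δeast, Δnorth) mod 360° = 60.38° ≈ 060°.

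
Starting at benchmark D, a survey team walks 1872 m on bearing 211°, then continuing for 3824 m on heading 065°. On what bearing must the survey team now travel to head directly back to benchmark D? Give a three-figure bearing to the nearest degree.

Leg 1 (211°, 1872 m): east 1872 sin 211° = -964.15, north 1872 cos 211° = -1604.62
Leg 2 (065°, 3824 m): east 3824 sin 65° = 3465.72, north 3824 cos 65° = 1616.09
Net displacement: 2501.57 east, 11.48 north. Direction back to start is (-2501.57, -11.48): bearing = atan2(-2501.57, -11.48) mod 360° = 269.74° ≈ 270°.

270°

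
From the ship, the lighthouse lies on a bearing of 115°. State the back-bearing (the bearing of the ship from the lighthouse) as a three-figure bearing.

295°

Back-bearing = 115° + 180° = 295°.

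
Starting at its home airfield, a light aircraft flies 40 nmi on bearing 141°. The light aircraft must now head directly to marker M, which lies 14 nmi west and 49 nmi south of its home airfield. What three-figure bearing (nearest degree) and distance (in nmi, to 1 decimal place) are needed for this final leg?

Leg 1 (141°, 40 nmi): east 40 sin 141° = 25.17, north 40 cos 141° = -31.09
Current position: (25.17, -31.09). Target: (-14, -49). Remaining: Δeast = -39.17, Δnorth = -17.91.
Bearing = atan2(-39.17, -17.91) mod 360° = 245.42°; distance = √((-39.17)² + (-17.91)²) = 43.075 nmi.

245°, 43.1 nmi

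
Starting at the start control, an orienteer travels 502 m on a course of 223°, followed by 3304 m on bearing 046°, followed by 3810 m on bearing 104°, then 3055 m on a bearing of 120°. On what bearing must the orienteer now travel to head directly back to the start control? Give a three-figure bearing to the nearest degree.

274°

Leg 1 (223°, 502 m): east 502 sin 223° = -342.36, north 502 cos 223° = -367.14
Leg 2 (046°, 3304 m): east 3304 sin 46° = 2376.70, north 3304 cos 46° = 2295.15
Leg 3 (104°, 3810 m): east 3810 sin 104° = 3696.83, north 3810 cos 104° = -921.72
Leg 4 (120°, 3055 m): east 3055 sin 120° = 2645.71, north 3055 cos 120° = -1527.50
Net displacement: 8376.87 east, -521.21 north. Direction back to start is (-8376.87, 521.21): bearing = atan2(-8376.87, 521.21) mod 360° = 273.56° ≈ 274°.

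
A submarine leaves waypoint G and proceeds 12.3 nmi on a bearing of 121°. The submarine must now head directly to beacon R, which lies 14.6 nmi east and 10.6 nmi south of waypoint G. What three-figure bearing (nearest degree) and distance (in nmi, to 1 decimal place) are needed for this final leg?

Leg 1 (121°, 12.3 nmi): east 12.3 sin 121° = 10.54, north 12.3 cos 121° = -6.33
Current position: (10.54, -6.33). Target: (14.6, -10.6). Remaining: Δeast = 4.06, Δnorth = -4.27.
Bearing = atan2(4.06, -4.27) mod 360° = 136.43°; distance = √((4.06)² + (-4.27)²) = 5.886 nmi.

136°, 5.9 nmi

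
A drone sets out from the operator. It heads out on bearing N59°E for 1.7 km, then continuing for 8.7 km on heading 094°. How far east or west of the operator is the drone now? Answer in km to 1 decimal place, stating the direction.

Leg 1 (N59°E, 1.7 km): east 1.7 sin 59° = 1.46, north 1.7 cos 59° = 0.88
Leg 2 (094°, 8.7 km): east 8.7 sin 94° = 8.68, north 8.7 cos 94° = -0.61
Net east component: 10.14 km.

10.1 km east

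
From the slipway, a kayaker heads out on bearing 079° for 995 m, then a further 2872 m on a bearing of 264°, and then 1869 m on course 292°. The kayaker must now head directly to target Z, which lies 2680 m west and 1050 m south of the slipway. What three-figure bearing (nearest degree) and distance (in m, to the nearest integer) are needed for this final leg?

150°, 1886 m

Leg 1 (079°, 995 m): east 995 sin 79° = 976.72, north 995 cos 79° = 189.85
Leg 2 (264°, 2872 m): east 2872 sin 264° = -2856.27, north 2872 cos 264° = -300.21
Leg 3 (292°, 1869 m): east 1869 sin 292° = -1732.91, north 1869 cos 292° = 700.14
Current position: (-3612.45, 589.79). Target: (-2680, -1050). Remaining: Δeast = 932.45, Δnorth = -1639.79.
Bearing = atan2(932.45, -1639.79) mod 360° = 150.38°; distance = √((932.45)² + (-1639.79)²) = 1886.367 m.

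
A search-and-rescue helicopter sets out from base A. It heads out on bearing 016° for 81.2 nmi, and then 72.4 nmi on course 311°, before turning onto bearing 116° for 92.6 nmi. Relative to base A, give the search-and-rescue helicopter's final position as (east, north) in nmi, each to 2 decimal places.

Leg 1 (016°, 81.2 nmi): east 81.2 sin 16° = 22.38, north 81.2 cos 16° = 78.05
Leg 2 (311°, 72.4 nmi): east 72.4 sin 311° = -54.64, north 72.4 cos 311° = 47.50
Leg 3 (116°, 92.6 nmi): east 92.6 sin 116° = 83.23, north 92.6 cos 116° = -40.59
Summing: 50.97 nmi east, 84.96 nmi north → (50.97, 84.96).

(50.97, 84.96)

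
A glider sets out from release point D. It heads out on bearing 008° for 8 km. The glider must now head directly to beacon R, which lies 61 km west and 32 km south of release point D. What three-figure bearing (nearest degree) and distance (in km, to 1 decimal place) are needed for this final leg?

237°, 73.8 km

Leg 1 (008°, 8 km): east 8 sin 8° = 1.11, north 8 cos 8° = 7.92
Current position: (1.11, 7.92). Target: (-61, -32). Remaining: Δeast = -62.11, Δnorth = -39.92.
Bearing = atan2(-62.11, -39.92) mod 360° = 237.27°; distance = √((-62.11)² + (-39.92)²) = 73.837 km.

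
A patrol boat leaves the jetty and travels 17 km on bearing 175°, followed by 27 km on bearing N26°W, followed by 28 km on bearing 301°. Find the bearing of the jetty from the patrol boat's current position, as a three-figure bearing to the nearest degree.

Leg 1 (175°, 17 km): east 17 sin 175° = 1.48, north 17 cos 175° = -16.94
Leg 2 (N26°W, 27 km): east 27 sin 334° = -11.84, north 27 cos 334° = 24.27
Leg 3 (301°, 28 km): east 28 sin 301° = -24.00, north 28 cos 301° = 14.42
Net displacement: -34.36 east, 21.75 north. Direction back to start is (34.36, -21.75): bearing = atan2(34.36, -21.75) mod 360° = 122.34° ≈ 122°.

122°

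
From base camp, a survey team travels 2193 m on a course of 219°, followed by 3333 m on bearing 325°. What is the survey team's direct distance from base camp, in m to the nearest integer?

3448 m

Leg 1 (219°, 2193 m): east 2193 sin 219° = -1380.10, north 2193 cos 219° = -1704.28
Leg 2 (325°, 3333 m): east 3333 sin 325° = -1911.73, north 3333 cos 325° = 2730.23
Net: -3291.83 east, 1025.95 north. Distance = √((-3291.83)² + (1025.95)²) = 3448.003 m.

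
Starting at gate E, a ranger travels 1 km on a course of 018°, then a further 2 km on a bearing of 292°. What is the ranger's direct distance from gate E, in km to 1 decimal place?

2.3 km

Leg 1 (018°, 1 km): east 1 sin 18° = 0.31, north 1 cos 18° = 0.95
Leg 2 (292°, 2 km): east 2 sin 292° = -1.85, north 2 cos 292° = 0.75
Net: -1.55 east, 1.70 north. Distance = √((-1.55)² + (1.70)²) = 2.298 km.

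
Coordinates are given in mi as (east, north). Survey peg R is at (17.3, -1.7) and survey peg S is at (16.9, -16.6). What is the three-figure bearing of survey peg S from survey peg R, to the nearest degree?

Δeast = 16.9 − 17.3 = -0.40; Δnorth = -16.6 − -1.7 = -14.90.
Bearing = atan2(Δeast, Δnorth) mod 360° = 181.54° ≈ 182°.

182°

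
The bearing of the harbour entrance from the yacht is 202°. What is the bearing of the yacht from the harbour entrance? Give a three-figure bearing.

Back-bearing = 202° − 180° = 022°.

022°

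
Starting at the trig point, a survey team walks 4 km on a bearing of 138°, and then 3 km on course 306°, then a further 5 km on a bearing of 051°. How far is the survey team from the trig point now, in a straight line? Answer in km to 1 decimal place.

Leg 1 (138°, 4 km): east 4 sin 138° = 2.68, north 4 cos 138° = -2.97
Leg 2 (306°, 3 km): east 3 sin 306° = -2.43, north 3 cos 306° = 1.76
Leg 3 (051°, 5 km): east 5 sin 51° = 3.89, north 5 cos 51° = 3.15
Net: 4.14 east, 1.94 north. Distance = √((4.14)² + (1.94)²) = 4.567 km.

4.6 km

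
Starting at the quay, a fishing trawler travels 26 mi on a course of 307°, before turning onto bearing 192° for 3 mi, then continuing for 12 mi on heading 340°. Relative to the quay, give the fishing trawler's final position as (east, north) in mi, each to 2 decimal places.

(-25.49, 23.99)

Leg 1 (307°, 26 mi): east 26 sin 307° = -20.76, north 26 cos 307° = 15.65
Leg 2 (192°, 3 mi): east 3 sin 192° = -0.62, north 3 cos 192° = -2.93
Leg 3 (340°, 12 mi): east 12 sin 340° = -4.10, north 12 cos 340° = 11.28
Summing: -25.49 mi east, 23.99 mi north → (-25.49, 23.99).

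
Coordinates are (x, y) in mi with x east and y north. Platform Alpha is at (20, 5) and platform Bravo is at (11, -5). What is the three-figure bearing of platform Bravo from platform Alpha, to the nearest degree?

222°

Δeast = 11 − 20 = -9.00; Δnorth = -5 − 5 = -10.00.
Bearing = atan2(Δeast, Δnorth) mod 360° = 221.99° ≈ 222°.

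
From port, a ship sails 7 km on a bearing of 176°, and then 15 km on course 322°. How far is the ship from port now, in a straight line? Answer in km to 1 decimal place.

Leg 1 (176°, 7 km): east 7 sin 176° = 0.49, north 7 cos 176° = -6.98
Leg 2 (322°, 15 km): east 15 sin 322° = -9.23, north 15 cos 322° = 11.82
Net: -8.75 east, 4.84 north. Distance = √((-8.75)² + (4.84)²) = 9.995 km.

10.0 km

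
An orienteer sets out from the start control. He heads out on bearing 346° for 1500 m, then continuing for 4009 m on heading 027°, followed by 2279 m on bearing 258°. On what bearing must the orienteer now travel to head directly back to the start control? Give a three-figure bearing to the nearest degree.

Leg 1 (346°, 1500 m): east 1500 sin 346° = -362.88, north 1500 cos 346° = 1455.44
Leg 2 (027°, 4009 m): east 4009 sin 27° = 1820.05, north 4009 cos 27° = 3572.05
Leg 3 (258°, 2279 m): east 2279 sin 258° = -2229.20, north 2279 cos 258° = -473.83
Net displacement: -772.03 east, 4553.66 north. Direction back to start is (772.03, -4553.66): bearing = atan2(772.03, -4553.66) mod 360° = 170.38° ≈ 170°.

170°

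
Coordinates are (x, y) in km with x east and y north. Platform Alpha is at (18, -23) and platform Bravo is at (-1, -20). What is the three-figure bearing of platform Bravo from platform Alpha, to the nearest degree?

Δeast = -1 − 18 = -19.00; Δnorth = -20 − -23 = 3.00.
Bearing = atan2(Δeast, Δnorth) mod 360° = 278.97° ≈ 279°.

279°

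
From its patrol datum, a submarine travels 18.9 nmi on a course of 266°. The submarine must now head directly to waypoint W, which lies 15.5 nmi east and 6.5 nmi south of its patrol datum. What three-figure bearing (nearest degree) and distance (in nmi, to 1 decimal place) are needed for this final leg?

099°, 34.7 nmi

Leg 1 (266°, 18.9 nmi): east 18.9 sin 266° = -18.85, north 18.9 cos 266° = -1.32
Current position: (-18.85, -1.32). Target: (15.5, -6.5). Remaining: Δeast = 34.35, Δnorth = -5.18.
Bearing = atan2(34.35, -5.18) mod 360° = 98.58°; distance = √((34.35)² + (-5.18)²) = 34.743 nmi.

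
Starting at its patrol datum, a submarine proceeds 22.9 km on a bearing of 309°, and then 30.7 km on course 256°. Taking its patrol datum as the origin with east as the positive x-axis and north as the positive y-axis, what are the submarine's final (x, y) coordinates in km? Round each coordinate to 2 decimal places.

Leg 1 (309°, 22.9 km): east 22.9 sin 309° = -17.80, north 22.9 cos 309° = 14.41
Leg 2 (256°, 30.7 km): east 30.7 sin 256° = -29.79, north 30.7 cos 256° = -7.43
Summing: -47.58 km east, 6.98 km north → (-47.58, 6.98).

(-47.58, 6.98)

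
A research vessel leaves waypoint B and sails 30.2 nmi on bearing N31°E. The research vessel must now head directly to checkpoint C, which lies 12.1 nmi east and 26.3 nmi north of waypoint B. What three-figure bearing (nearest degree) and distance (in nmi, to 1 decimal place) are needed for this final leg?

277°, 3.5 nmi

Leg 1 (N31°E, 30.2 nmi): east 30.2 sin 31° = 15.55, north 30.2 cos 31° = 25.89
Current position: (15.55, 25.89). Target: (12.1, 26.3). Remaining: Δeast = -3.45, Δnorth = 0.41.
Bearing = atan2(-3.45, 0.41) mod 360° = 276.83°; distance = √((-3.45)² + (0.41)²) = 3.479 nmi.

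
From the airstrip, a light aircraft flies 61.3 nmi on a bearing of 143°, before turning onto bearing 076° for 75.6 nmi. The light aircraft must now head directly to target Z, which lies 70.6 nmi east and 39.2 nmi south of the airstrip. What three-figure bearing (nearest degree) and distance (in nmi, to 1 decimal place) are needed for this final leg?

Leg 1 (143°, 61.3 nmi): east 61.3 sin 143° = 36.89, north 61.3 cos 143° = -48.96
Leg 2 (076°, 75.6 nmi): east 75.6 sin 76° = 73.35, north 75.6 cos 76° = 18.29
Current position: (110.25, -30.67). Target: (70.6, -39.2). Remaining: Δeast = -39.65, Δnorth = -8.53.
Bearing = atan2(-39.65, -8.53) mod 360° = 257.85°; distance = √((-39.65)² + (-8.53)²) = 40.553 nmi.

258°, 40.6 nmi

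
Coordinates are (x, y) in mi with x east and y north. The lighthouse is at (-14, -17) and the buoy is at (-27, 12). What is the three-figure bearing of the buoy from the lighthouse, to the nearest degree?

336°

Δeast = -27 − -14 = -13.00; Δnorth = 12 − -17 = 29.00.
Bearing = atan2(Δeast, Δnorth) mod 360° = 335.85° ≈ 336°.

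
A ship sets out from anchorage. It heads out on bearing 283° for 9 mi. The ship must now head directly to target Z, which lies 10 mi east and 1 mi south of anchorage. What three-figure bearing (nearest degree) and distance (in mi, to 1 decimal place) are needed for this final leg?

099°, 19.0 mi

Leg 1 (283°, 9 mi): east 9 sin 283° = -8.77, north 9 cos 283° = 2.02
Current position: (-8.77, 2.02). Target: (10, -1). Remaining: Δeast = 18.77, Δnorth = -3.02.
Bearing = atan2(18.77, -3.02) mod 360° = 99.15°; distance = √((18.77)² + (-3.02)²) = 19.011 mi.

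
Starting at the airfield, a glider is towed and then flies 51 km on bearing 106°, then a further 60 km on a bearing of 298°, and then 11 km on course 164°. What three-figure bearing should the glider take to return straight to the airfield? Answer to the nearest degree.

Leg 1 (106°, 51 km): east 51 sin 106° = 49.02, north 51 cos 106° = -14.06
Leg 2 (298°, 60 km): east 60 sin 298° = -52.98, north 60 cos 298° = 28.17
Leg 3 (164°, 11 km): east 11 sin 164° = 3.03, north 11 cos 164° = -10.57
Net displacement: -0.92 east, 3.54 north. Direction back to start is (0.92, -3.54): bearing = atan2(0.92, -3.54) mod 360° = 165.41° ≈ 165°.

165°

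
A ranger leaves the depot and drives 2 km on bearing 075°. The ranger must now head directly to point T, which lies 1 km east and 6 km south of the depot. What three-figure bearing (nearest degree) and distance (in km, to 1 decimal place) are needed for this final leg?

Leg 1 (075°, 2 km): east 2 sin 75° = 1.93, north 2 cos 75° = 0.52
Current position: (1.93, 0.52). Target: (1, -6). Remaining: Δeast = -0.93, Δnorth = -6.52.
Bearing = atan2(-0.93, -6.52) mod 360° = 188.14°; distance = √((-0.93)² + (-6.52)²) = 6.584 km.

188°, 6.6 km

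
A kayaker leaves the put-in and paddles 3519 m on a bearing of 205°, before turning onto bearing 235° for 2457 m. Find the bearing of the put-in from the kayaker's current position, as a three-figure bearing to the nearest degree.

037°

Leg 1 (205°, 3519 m): east 3519 sin 205° = -1487.19, north 3519 cos 205° = -3189.30
Leg 2 (235°, 2457 m): east 2457 sin 235° = -2012.66, north 2457 cos 235° = -1409.28
Net displacement: -3499.85 east, -4598.57 north. Direction back to start is (3499.85, 4598.57): bearing = atan2(3499.85, 4598.57) mod 360° = 37.27° ≈ 037°.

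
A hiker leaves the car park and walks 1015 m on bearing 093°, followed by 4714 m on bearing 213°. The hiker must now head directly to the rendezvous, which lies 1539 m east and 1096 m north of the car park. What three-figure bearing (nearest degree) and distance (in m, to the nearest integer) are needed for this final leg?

Leg 1 (093°, 1015 m): east 1015 sin 93° = 1013.61, north 1015 cos 93° = -53.12
Leg 2 (213°, 4714 m): east 4714 sin 213° = -2567.43, north 4714 cos 213° = -3953.49
Current position: (-1553.82, -4006.61). Target: (1539, 1096). Remaining: Δeast = 3092.82, Δnorth = 5102.61.
Bearing = atan2(3092.82, 5102.61) mod 360° = 31.22°; distance = √((3092.82)² + (5102.61)²) = 5966.758 m.

031°, 5967 m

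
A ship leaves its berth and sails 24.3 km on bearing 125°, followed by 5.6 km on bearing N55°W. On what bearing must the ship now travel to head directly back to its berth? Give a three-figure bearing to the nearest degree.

Leg 1 (125°, 24.3 km): east 24.3 sin 125° = 19.91, north 24.3 cos 125° = -13.94
Leg 2 (N55°W, 5.6 km): east 5.6 sin 305° = -4.59, north 5.6 cos 305° = 3.21
Net displacement: 15.32 east, -10.73 north. Direction back to start is (-15.32, 10.73): bearing = atan2(-15.32, 10.73) mod 360° = 305.00° ≈ 305°.

305°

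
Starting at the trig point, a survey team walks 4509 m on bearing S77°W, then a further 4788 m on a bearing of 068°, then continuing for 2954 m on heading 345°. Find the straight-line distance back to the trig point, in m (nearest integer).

Leg 1 (S77°W, 4509 m): east 4509 sin 257° = -4393.43, north 4509 cos 257° = -1014.30
Leg 2 (068°, 4788 m): east 4788 sin 68° = 4439.36, north 4788 cos 68° = 1793.62
Leg 3 (345°, 2954 m): east 2954 sin 345° = -764.55, north 2954 cos 345° = 2853.34
Net: -718.63 east, 3632.66 north. Distance = √((-718.63)² + (3632.66)²) = 3703.056 m.

3703 m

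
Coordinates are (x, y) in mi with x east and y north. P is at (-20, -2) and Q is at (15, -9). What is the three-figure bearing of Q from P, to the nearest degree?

Δeast = 15 − -20 = 35.00; Δnorth = -9 − -2 = -7.00.
Bearing = atan2(Δeast, Δnorth) mod 360° = 101.31° ≈ 101°.

101°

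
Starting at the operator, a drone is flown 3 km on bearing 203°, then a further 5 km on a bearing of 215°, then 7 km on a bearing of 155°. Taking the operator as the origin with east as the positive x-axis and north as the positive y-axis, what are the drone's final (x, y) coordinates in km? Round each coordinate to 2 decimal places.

Leg 1 (203°, 3 km): east 3 sin 203° = -1.17, north 3 cos 203° = -2.76
Leg 2 (215°, 5 km): east 5 sin 215° = -2.87, north 5 cos 215° = -4.10
Leg 3 (155°, 7 km): east 7 sin 155° = 2.96, north 7 cos 155° = -6.34
Summing: -1.08 km east, -13.20 km north → (-1.08, -13.20).

(-1.08, -13.20)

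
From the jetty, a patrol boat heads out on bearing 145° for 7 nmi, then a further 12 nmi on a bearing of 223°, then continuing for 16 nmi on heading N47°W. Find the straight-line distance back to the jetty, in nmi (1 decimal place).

16.3 nmi

Leg 1 (145°, 7 nmi): east 7 sin 145° = 4.02, north 7 cos 145° = -5.73
Leg 2 (223°, 12 nmi): east 12 sin 223° = -8.18, north 12 cos 223° = -8.78
Leg 3 (N47°W, 16 nmi): east 16 sin 313° = -11.70, north 16 cos 313° = 10.91
Net: -15.87 east, -3.60 north. Distance = √((-15.87)² + (-3.60)²) = 16.273 nmi.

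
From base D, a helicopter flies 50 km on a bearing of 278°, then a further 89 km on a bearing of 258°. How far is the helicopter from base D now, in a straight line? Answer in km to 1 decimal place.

Leg 1 (278°, 50 km): east 50 sin 278° = -49.51, north 50 cos 278° = 6.96
Leg 2 (258°, 89 km): east 89 sin 258° = -87.06, north 89 cos 258° = -18.50
Net: -136.57 east, -11.55 north. Distance = √((-136.57)² + (-11.55)²) = 137.056 km.

137.1 km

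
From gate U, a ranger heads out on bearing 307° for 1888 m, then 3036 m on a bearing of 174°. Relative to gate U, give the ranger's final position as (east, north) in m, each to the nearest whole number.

Leg 1 (307°, 1888 m): east 1888 sin 307° = -1507.82, north 1888 cos 307° = 1136.23
Leg 2 (174°, 3036 m): east 3036 sin 174° = 317.35, north 3036 cos 174° = -3019.37
Summing: -1190.48 m east, -1883.14 m north → (-1190, -1883).

(-1190, -1883)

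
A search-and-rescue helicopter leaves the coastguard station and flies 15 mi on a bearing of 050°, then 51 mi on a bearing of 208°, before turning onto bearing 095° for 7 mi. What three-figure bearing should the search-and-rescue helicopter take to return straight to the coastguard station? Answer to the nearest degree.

Leg 1 (050°, 15 mi): east 15 sin 50° = 11.49, north 15 cos 50° = 9.64
Leg 2 (208°, 51 mi): east 51 sin 208° = -23.94, north 51 cos 208° = -45.03
Leg 3 (095°, 7 mi): east 7 sin 95° = 6.97, north 7 cos 95° = -0.61
Net displacement: -5.48 east, -36.00 north. Direction back to start is (5.48, 36.00): bearing = atan2(5.48, 36.00) mod 360° = 8.65° ≈ 009°.

009°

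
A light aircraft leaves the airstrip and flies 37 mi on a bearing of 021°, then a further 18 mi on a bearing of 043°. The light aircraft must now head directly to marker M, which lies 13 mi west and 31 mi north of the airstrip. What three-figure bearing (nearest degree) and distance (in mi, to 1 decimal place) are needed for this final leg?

Leg 1 (021°, 37 mi): east 37 sin 21° = 13.26, north 37 cos 21° = 34.54
Leg 2 (043°, 18 mi): east 18 sin 43° = 12.28, north 18 cos 43° = 13.16
Current position: (25.54, 47.71). Target: (-13, 31). Remaining: Δeast = -38.54, Δnorth = -16.71.
Bearing = atan2(-38.54, -16.71) mod 360° = 246.56°; distance = √((-38.54)² + (-16.71)²) = 42.001 mi.

247°, 42.0 mi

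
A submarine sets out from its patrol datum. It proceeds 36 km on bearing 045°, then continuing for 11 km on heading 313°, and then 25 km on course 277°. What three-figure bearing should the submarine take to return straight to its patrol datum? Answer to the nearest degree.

Leg 1 (045°, 36 km): east 36 sin 45° = 25.46, north 36 cos 45° = 25.46
Leg 2 (313°, 11 km): east 11 sin 313° = -8.04, north 11 cos 313° = 7.50
Leg 3 (277°, 25 km): east 25 sin 277° = -24.81, north 25 cos 277° = 3.05
Net displacement: -7.40 east, 36.00 north. Direction back to start is (7.40, -36.00): bearing = atan2(7.40, -36.00) mod 360° = 168.38° ≈ 168°.

168°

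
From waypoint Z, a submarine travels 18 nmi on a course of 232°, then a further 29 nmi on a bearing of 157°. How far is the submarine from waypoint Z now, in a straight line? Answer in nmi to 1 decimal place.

37.9 nmi

Leg 1 (232°, 18 nmi): east 18 sin 232° = -14.18, north 18 cos 232° = -11.08
Leg 2 (157°, 29 nmi): east 29 sin 157° = 11.33, north 29 cos 157° = -26.69
Net: -2.85 east, -37.78 north. Distance = √((-2.85)² + (-37.78)²) = 37.884 nmi.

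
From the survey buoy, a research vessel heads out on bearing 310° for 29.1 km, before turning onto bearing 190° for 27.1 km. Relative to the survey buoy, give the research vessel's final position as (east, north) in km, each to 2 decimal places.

Leg 1 (310°, 29.1 km): east 29.1 sin 310° = -22.29, north 29.1 cos 310° = 18.71
Leg 2 (190°, 27.1 km): east 27.1 sin 190° = -4.71, north 27.1 cos 190° = -26.69
Summing: -27.00 km east, -7.98 km north → (-27.00, -7.98).

(-27.00, -7.98)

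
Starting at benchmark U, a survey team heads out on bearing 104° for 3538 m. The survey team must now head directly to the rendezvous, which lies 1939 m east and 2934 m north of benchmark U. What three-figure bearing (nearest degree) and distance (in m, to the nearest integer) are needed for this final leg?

Leg 1 (104°, 3538 m): east 3538 sin 104° = 3432.91, north 3538 cos 104° = -855.92
Current position: (3432.91, -855.92). Target: (1939, 2934). Remaining: Δeast = -1493.91, Δnorth = 3789.92.
Bearing = atan2(-1493.91, 3789.92) mod 360° = 338.49°; distance = √((-1493.91)² + (3789.92)²) = 4073.726 m.

338°, 4074 m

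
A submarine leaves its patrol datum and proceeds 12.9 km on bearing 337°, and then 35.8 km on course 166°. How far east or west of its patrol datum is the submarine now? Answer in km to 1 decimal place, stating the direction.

Leg 1 (337°, 12.9 km): east 12.9 sin 337° = -5.04, north 12.9 cos 337° = 11.87
Leg 2 (166°, 35.8 km): east 35.8 sin 166° = 8.66, north 35.8 cos 166° = -34.74
Net east component: 3.62 km.

3.6 km east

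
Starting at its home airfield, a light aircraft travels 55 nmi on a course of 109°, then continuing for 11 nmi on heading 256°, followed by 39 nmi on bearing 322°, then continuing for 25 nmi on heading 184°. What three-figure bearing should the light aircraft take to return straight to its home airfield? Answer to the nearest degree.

Leg 1 (109°, 55 nmi): east 55 sin 109° = 52.00, north 55 cos 109° = -17.91
Leg 2 (256°, 11 nmi): east 11 sin 256° = -10.67, north 11 cos 256° = -2.66
Leg 3 (322°, 39 nmi): east 39 sin 322° = -24.01, north 39 cos 322° = 30.73
Leg 4 (184°, 25 nmi): east 25 sin 184° = -1.74, north 25 cos 184° = -24.94
Net displacement: 15.58 east, -14.77 north. Direction back to start is (-15.58, 14.77): bearing = atan2(-15.58, 14.77) mod 360° = 313.49° ≈ 313°.

313°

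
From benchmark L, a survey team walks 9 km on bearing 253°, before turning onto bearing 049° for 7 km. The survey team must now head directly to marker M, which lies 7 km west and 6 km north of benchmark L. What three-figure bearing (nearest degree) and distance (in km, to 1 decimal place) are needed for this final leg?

318°, 5.5 km

Leg 1 (253°, 9 km): east 9 sin 253° = -8.61, north 9 cos 253° = -2.63
Leg 2 (049°, 7 km): east 7 sin 49° = 5.28, north 7 cos 49° = 4.59
Current position: (-3.32, 1.96). Target: (-7, 6). Remaining: Δeast = -3.68, Δnorth = 4.04.
Bearing = atan2(-3.68, 4.04) mod 360° = 317.69°; distance = √((-3.68)² + (4.04)²) = 5.461 km.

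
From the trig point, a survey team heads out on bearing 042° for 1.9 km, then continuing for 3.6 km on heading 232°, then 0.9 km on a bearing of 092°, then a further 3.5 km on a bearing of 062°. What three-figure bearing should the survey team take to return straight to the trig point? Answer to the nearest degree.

Leg 1 (042°, 1.9 km): east 1.9 sin 42° = 1.27, north 1.9 cos 42° = 1.41
Leg 2 (232°, 3.6 km): east 3.6 sin 232° = -2.84, north 3.6 cos 232° = -2.22
Leg 3 (092°, 0.9 km): east 0.9 sin 92° = 0.90, north 0.9 cos 92° = -0.03
Leg 4 (062°, 3.5 km): east 3.5 sin 62° = 3.09, north 3.5 cos 62° = 1.64
Net displacement: 2.42 east, 0.81 north. Direction back to start is (-2.42, -0.81): bearing = atan2(-2.42, -0.81) mod 360° = 251.58° ≈ 252°.

252°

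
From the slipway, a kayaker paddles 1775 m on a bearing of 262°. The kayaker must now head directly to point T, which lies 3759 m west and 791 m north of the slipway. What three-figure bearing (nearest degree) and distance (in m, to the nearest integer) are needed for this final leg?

297°, 2254 m

Leg 1 (262°, 1775 m): east 1775 sin 262° = -1757.73, north 1775 cos 262° = -247.03
Current position: (-1757.73, -247.03). Target: (-3759, 791). Remaining: Δeast = -2001.27, Δnorth = 1038.03.
Bearing = atan2(-2001.27, 1038.03) mod 360° = 297.42°; distance = √((-2001.27)² + (1038.03)²) = 2254.464 m.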